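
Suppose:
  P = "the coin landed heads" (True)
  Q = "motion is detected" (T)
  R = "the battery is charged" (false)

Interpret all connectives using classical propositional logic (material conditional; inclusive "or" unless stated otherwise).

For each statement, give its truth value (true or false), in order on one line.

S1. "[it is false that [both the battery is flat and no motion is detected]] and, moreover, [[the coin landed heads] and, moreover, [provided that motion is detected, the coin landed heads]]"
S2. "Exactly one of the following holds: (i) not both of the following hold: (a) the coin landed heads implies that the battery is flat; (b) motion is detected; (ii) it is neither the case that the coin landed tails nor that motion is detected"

S1: Parsed as not (not R and not Q) and (P and (Q -> P))

not R = not False = True
not Q = not True = False
not R and not Q = True and False = False
not (not R and not Q) = not False = True
Q -> P = True -> True = True
P and (Q -> P) = True and True = True
not (not R and not Q) and (P and (Q -> P)) = True and True = True
Thus S1 is true.

S2: This is ((P -> not R) nand Q) xor (not P nor Q).

not R = not False = True
P -> not R = True -> True = True
(P -> not R) nand Q = True nand True = False
not P = not True = False
not P nor Q = False nor True = False
((P -> not R) nand Q) xor (not P nor Q) = False xor False = False
Hence S2 is false.

S1 true / S2 false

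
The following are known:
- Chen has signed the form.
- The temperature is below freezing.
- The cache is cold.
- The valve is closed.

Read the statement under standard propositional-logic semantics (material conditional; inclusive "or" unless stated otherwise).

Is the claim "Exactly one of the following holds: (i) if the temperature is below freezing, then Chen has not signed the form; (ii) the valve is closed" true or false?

True.

Let Q = "the temperature is below freezing" (True), P = "Chen has signed the form" (True), S = "the valve is open" (False).
In symbols: (Q -> not P) xor not S

not P = not True = False
Q -> not P = True -> False = False
not S = not False = True
(Q -> not P) xor not S = False xor True = True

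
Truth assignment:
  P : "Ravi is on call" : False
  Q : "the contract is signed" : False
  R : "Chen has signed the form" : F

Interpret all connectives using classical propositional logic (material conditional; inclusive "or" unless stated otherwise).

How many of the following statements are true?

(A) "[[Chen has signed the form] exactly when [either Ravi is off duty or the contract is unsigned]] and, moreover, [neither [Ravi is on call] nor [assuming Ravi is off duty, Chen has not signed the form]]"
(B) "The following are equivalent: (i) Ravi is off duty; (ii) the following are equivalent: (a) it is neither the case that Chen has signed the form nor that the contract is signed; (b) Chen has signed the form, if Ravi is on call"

1

(A): Parsed as (R <-> (~P | ~Q)) & (P nor (~P -> ~R))

~P = ~F = T
~Q = ~F = T
~P | ~Q = T | T = T
R <-> (~P | ~Q) = F <-> T = F
~P = ~F = T
~R = ~F = T
~P -> ~R = T -> T = T
P nor (~P -> ~R) = F nor T = F
(R <-> (~P | ~Q)) & (P nor (~P -> ~R)) = F & F = F
So (A) is false.

(B): In symbols: ~P <-> ((R nor Q) <-> (P -> R))

~P = ~F = T
R nor Q = F nor F = T
P -> R = F -> F = T
(R nor Q) <-> (P -> R) = T <-> T = T
~P <-> ((R nor Q) <-> (P -> R)) = T <-> T = T
Thus (B) is true.

1 of the 2 statements is true.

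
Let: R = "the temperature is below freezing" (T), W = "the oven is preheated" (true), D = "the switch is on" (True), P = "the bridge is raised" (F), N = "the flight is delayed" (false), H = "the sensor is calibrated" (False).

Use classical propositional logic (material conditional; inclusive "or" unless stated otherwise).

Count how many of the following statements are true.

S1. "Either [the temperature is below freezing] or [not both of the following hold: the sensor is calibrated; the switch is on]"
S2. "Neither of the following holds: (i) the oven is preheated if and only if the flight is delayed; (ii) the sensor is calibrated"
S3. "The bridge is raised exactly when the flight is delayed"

3

S1: In symbols: R or (H nand D)

H nand D = False nand True = True
R or (H nand D) = True or True = True
Hence S1 is true.

S2: In symbols: (W iff N) nor H

W iff N = True iff False = False
(W iff N) nor H = False nor False = True
So S2 is true.

S3: This is P iff N.

P iff N = False iff False = True
So S3 is true.

3 of the 3 statements are true.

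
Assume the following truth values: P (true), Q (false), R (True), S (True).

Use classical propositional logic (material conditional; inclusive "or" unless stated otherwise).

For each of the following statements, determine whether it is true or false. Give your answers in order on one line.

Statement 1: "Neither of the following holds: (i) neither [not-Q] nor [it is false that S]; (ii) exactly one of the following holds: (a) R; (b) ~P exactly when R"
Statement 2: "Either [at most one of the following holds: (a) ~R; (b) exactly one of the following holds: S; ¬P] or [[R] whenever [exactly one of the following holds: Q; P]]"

Statement 1: This is (¬Q ↓ ¬S) ↓ (R ⊕ (¬P ↔ R)).

¬Q = ¬F = T
¬S = ¬T = F
¬Q ↓ ¬S = T ↓ F = F
¬P = ¬T = F
¬P ↔ R = F ↔ T = F
R ⊕ (¬P ↔ R) = T ⊕ F = T
(¬Q ↓ ¬S) ↓ (R ⊕ (¬P ↔ R)) = F ↓ T = F
Hence Statement 1 is false.

Statement 2: Parsed as (¬R ↑ (S ⊕ ¬P)) ∨ ((Q ⊕ P) → R)

¬R = ¬T = F
¬P = ¬T = F
S ⊕ ¬P = T ⊕ F = T
¬R ↑ (S ⊕ ¬P) = F ↑ T = T
Q ⊕ P = F ⊕ T = T
(Q ⊕ P) → R = T → T = T
(¬R ↑ (S ⊕ ¬P)) ∨ ((Q ⊕ P) → R) = T ∨ T = T
Thus Statement 2 is true.

Statement 1 F; Statement 2 T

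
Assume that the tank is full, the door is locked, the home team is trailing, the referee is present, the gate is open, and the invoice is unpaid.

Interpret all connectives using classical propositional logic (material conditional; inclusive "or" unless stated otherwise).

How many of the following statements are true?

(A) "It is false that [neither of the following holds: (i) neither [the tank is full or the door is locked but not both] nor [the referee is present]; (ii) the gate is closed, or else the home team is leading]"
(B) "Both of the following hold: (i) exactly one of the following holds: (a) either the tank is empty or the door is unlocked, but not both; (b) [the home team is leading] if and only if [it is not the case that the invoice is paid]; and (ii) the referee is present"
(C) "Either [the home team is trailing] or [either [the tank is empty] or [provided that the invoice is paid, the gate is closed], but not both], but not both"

0

Let P = "the tank is full" (T), G = "the door is locked" (T), R = "the referee is present" (T), S = "the gate is open" (T), D = "the home team is leading" (F), K = "the invoice is paid" (F).

(A): In symbols: ~(((P xor G) nor R) nor (~S | D))

P xor G = T xor T = F
(P xor G) nor R = F nor T = F
~S = ~T = F
~S | D = F | F = F
((P xor G) nor R) nor (~S | D) = F nor F = T
~(((P xor G) nor R) nor (~S | D)) = ~T = F
Hence (A) is false.

(B): In symbols: ((~P xor ~G) xor (D <-> ~K)) & R

~P = ~T = F
~G = ~T = F
~P xor ~G = F xor F = F
~K = ~F = T
D <-> ~K = F <-> T = F
(~P xor ~G) xor (D <-> ~K) = F xor F = F
((~P xor ~G) xor (D <-> ~K)) & R = F & T = F
Thus (B) is false.

(C): Formalization: ~D xor (~P xor (K -> ~S))

~D = ~F = T
~P = ~T = F
~S = ~T = F
K -> ~S = F -> F = T
~P xor (K -> ~S) = F xor T = T
~D xor (~P xor (K -> ~S)) = T xor T = F
Thus (C) is false.

Count: 0.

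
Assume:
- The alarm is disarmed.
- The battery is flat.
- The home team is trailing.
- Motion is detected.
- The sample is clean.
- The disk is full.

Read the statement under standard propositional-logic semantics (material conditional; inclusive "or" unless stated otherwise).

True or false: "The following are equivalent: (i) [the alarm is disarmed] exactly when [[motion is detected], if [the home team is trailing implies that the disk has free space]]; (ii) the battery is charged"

Let P = "the alarm is armed" (F), R = "the home team is leading" (F), V = "the disk is full" (T), S = "motion is detected" (T), Q = "the battery is charged" (F).
This is (~P <-> ((~R -> ~V) -> S)) <-> Q.

~P = ~F = T
~R = ~F = T
~V = ~T = F
~R -> ~V = T -> F = F
(~R -> ~V) -> S = F -> T = T
~P <-> ((~R -> ~V) -> S) = T <-> T = T
(~P <-> ((~R -> ~V) -> S)) <-> Q = T <-> F = F

False.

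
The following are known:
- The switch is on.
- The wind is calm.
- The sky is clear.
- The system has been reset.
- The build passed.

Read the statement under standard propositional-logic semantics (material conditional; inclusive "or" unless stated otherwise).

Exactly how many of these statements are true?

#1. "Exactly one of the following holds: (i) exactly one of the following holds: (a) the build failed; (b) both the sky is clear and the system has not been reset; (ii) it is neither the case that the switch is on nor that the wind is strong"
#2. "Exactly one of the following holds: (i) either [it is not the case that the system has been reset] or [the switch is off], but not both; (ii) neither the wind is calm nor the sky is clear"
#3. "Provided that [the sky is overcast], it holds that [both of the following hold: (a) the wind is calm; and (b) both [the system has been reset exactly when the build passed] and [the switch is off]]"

1

Let U = "the build passed" (True), R = "the sky is overcast" (False), S = "the system has been reset" (True), P = "the switch is on" (True), Q = "the wind is strong" (False).

#1: Formalization: (not U xor (not R and not S)) xor (P nor Q)

not U = not True = False
not R = not False = True
not S = not True = False
not R and not S = True and False = False
not U xor (not R and not S) = False xor False = False
P nor Q = True nor False = False
(not U xor (not R and not S)) xor (P nor Q) = False xor False = False
Thus #1 is false.

#2: Parsed as (not S xor not P) xor (not Q nor not R)

not S = not True = False
not P = not True = False
not S xor not P = False xor False = False
not Q = not False = True
not R = not False = True
not Q nor not R = True nor True = False
(not S xor not P) xor (not Q nor not R) = False xor False = False
So #2 is false.

#3: In symbols: R -> (not Q and ((S iff U) and not P))

not Q = not False = True
S iff U = True iff True = True
not P = not True = False
(S iff U) and not P = True and False = False
not Q and ((S iff U) and not P) = True and False = False
R -> (not Q and ((S iff U) and not P)) = False -> False = True
So #3 is true.

1 of the 3 statements is true.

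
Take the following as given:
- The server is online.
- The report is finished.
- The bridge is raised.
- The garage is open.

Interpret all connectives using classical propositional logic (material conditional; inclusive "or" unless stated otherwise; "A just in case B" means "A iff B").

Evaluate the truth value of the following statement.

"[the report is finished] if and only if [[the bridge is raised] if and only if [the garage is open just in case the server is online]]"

true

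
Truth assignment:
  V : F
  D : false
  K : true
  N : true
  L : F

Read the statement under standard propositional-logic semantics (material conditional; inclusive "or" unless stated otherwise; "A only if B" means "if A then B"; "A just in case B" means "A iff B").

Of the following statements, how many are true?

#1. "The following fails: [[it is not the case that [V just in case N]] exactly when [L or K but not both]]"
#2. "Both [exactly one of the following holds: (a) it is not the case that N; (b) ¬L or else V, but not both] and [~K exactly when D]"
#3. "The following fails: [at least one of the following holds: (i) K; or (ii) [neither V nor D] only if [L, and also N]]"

#1: In symbols: not (not (V iff N) iff (L xor K))

V iff N = False iff True = False
not (V iff N) = not False = True
L xor K = False xor True = True
not (V iff N) iff (L xor K) = True iff True = True
not (not (V iff N) iff (L xor K)) = not True = False
Thus #1 is false.

#2: In symbols: (not N xor (not L xor V)) and (not K iff D)

not N = not True = False
not L = not False = True
not L xor V = True xor False = True
not N xor (not L xor V) = False xor True = True
not K = not True = False
not K iff D = False iff False = True
(not N xor (not L xor V)) and (not K iff D) = True and True = True
Hence #2 is true.

#3: Formalization: not (K or ((V nor D) -> (L and N)))

V nor D = False nor False = True
L and N = False and True = False
(V nor D) -> (L and N) = True -> False = False
K or ((V nor D) -> (L and N)) = True or False = True
not (K or ((V nor D) -> (L and N))) = not True = False
Thus #3 is false.

True statements: 1.

1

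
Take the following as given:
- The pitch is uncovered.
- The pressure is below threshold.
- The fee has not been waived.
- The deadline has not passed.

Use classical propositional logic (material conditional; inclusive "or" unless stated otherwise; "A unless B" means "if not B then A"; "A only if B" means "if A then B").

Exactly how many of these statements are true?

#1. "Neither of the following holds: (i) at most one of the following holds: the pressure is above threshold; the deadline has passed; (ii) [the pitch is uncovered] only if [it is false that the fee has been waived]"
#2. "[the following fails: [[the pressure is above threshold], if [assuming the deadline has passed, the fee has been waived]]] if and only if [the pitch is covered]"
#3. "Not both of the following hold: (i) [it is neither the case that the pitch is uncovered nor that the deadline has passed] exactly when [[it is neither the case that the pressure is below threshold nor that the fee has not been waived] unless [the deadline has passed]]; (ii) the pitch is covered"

Let Q = "the pressure is above threshold" (False), S = "the deadline has passed" (False), P = "the pitch is covered" (False), R = "the fee has been waived" (False).

#1: Parsed as (Q nand S) nor (not P -> not R)

Q nand S = False nand False = True
not P = not False = True
not R = not False = True
not P -> not R = True -> True = True
(Q nand S) nor (not P -> not R) = True nor True = False
Hence #1 is false.

#2: Parsed as not ((S -> R) -> Q) iff P

S -> R = False -> False = True
(S -> R) -> Q = True -> False = False
not ((S -> R) -> Q) = not False = True
not ((S -> R) -> Q) iff P = True iff False = False
Hence #2 is false.

#3: This is ((not P nor S) iff ((not Q nor not R) or S)) nand P.

not P = not False = True
not P nor S = True nor False = False
not Q = not False = True
not R = not False = True
not Q nor not R = True nor True = False
(not Q nor not R) or S = False or False = False
(not P nor S) iff ((not Q nor not R) or S) = False iff False = True
((not P nor S) iff ((not Q nor not R) or S)) nand P = True nand False = True
Hence #3 is true.

1 of the 3 statements is true.

1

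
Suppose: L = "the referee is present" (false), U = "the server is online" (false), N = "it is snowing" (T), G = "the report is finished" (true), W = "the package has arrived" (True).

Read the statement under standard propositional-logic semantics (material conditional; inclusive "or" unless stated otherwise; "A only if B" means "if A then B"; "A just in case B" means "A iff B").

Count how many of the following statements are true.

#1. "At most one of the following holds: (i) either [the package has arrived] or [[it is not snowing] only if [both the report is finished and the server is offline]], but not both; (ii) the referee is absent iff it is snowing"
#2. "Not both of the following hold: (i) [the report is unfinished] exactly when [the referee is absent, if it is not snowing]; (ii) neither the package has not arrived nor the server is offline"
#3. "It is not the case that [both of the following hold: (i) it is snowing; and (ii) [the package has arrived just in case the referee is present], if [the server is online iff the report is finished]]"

2

#1: Formalization: (W xor (not N -> (G and not U))) nand (not L iff N)

not N = not True = False
not U = not False = True
G and not U = True and True = True
not N -> (G and not U) = False -> True = True
W xor (not N -> (G and not U)) = True xor True = False
not L = not False = True
not L iff N = True iff True = True
(W xor (not N -> (G and not U))) nand (not L iff N) = False nand True = True
Thus #1 is true.

#2: This is (not G iff (not N -> not L)) nand (not W nor not U).

not G = not True = False
not N = not True = False
not L = not False = True
not N -> not L = False -> True = True
not G iff (not N -> not L) = False iff True = False
not W = not True = False
not U = not False = True
not W nor not U = False nor True = False
(not G iff (not N -> not L)) nand (not W nor not U) = False nand False = True
Thus #2 is true.

#3: In symbols: not (N and ((U iff G) -> (W iff L)))

U iff G = False iff True = False
W iff L = True iff False = False
(U iff G) -> (W iff L) = False -> False = True
N and ((U iff G) -> (W iff L)) = True and True = True
not (N and ((U iff G) -> (W iff L))) = not True = False
Hence #3 is false.

Count: 2.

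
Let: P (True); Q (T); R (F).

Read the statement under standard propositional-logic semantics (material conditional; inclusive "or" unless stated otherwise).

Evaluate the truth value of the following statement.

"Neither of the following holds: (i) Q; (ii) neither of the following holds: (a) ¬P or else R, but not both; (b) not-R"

The statement is false.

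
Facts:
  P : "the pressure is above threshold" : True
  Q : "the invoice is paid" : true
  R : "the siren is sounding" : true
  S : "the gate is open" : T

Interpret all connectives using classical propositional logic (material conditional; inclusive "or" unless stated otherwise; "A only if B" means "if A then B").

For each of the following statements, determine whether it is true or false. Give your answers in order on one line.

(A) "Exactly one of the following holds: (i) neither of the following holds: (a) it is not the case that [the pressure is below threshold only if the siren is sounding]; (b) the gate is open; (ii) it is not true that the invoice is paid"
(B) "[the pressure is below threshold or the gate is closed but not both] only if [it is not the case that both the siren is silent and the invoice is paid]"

(A): Formalization: (~(~P -> R) nor S) xor ~Q

~P = ~T = F
~P -> R = F -> T = T
~(~P -> R) = ~T = F
~(~P -> R) nor S = F nor T = F
~Q = ~T = F
(~(~P -> R) nor S) xor ~Q = F xor F = F
Hence (A) is false.

(B): Parsed as (~P xor ~S) -> (~R nand Q)

~P = ~T = F
~S = ~T = F
~P xor ~S = F xor F = F
~R = ~T = F
~R nand Q = F nand T = T
(~P xor ~S) -> (~R nand Q) = F -> T = T
So (B) is true.

(A) F; (B) T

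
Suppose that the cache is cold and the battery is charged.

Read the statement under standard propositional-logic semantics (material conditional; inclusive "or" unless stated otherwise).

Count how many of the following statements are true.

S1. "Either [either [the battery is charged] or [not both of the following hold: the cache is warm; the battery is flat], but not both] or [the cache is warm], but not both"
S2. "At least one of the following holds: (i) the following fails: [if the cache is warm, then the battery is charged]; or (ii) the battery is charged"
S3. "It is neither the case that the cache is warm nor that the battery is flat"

2

Let Q = "the battery is charged" (T), P = "the cache is warm" (F).

S1: Parsed as (Q ⊕ (P ↑ ¬Q)) ⊕ P

¬Q = ¬T = F
P ↑ ¬Q = F ↑ F = T
Q ⊕ (P ↑ ¬Q) = T ⊕ T = F
(Q ⊕ (P ↑ ¬Q)) ⊕ P = F ⊕ F = F
Thus S1 is false.

S2: This is ¬(P → Q) ∨ Q.

P → Q = F → T = T
¬(P → Q) = ¬T = F
¬(P → Q) ∨ Q = F ∨ T = T
So S2 is true.

S3: Formalization: P ↓ ¬Q

¬Q = ¬T = F
P ↓ ¬Q = F ↓ F = T
Thus S3 is true.

True statements: 2 (S2, S3).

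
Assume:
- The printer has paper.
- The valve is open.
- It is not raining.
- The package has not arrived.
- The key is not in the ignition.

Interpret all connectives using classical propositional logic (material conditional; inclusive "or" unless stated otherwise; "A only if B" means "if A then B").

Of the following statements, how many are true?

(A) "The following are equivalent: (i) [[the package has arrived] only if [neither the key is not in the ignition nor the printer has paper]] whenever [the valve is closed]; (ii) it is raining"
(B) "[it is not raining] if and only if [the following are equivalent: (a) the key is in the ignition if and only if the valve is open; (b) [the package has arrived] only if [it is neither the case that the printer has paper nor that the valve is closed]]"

Let V = "the valve is open" (T), S = "the package has arrived" (F), K = "the key is in the ignition" (F), R = "the printer has paper" (T), L = "it is raining" (F).

(A): Formalization: (~V -> (S -> (~K nor R))) <-> L

~V = ~T = F
~K = ~F = T
~K nor R = T nor T = F
S -> (~K nor R) = F -> F = T
~V -> (S -> (~K nor R)) = F -> T = T
(~V -> (S -> (~K nor R))) <-> L = T <-> F = F
Hence (A) is false.

(B): This is ~L <-> ((K <-> V) <-> (S -> (R nor ~V))).

~L = ~F = T
K <-> V = F <-> T = F
~V = ~T = F
R nor ~V = T nor F = F
S -> (R nor ~V) = F -> F = T
(K <-> V) <-> (S -> (R nor ~V)) = F <-> T = F
~L <-> ((K <-> V) <-> (S -> (R nor ~V))) = T <-> F = F
Hence (B) is false.

Count: 0.

0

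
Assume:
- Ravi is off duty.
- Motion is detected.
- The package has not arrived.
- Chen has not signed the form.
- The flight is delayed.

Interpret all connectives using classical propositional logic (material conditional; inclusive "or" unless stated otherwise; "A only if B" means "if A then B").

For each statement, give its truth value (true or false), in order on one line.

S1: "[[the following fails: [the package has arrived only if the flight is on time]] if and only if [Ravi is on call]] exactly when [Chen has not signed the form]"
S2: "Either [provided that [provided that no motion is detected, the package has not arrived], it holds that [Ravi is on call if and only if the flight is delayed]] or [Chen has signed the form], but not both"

Let R = "the package has arrived" (F), U = "the flight is delayed" (T), P = "Ravi is on call" (F), S = "Chen has signed the form" (F), Q = "motion is detected" (T).

S1: Parsed as (¬(R → ¬U) ↔ P) ↔ ¬S

¬U = ¬T = F
R → ¬U = F → F = T
¬(R → ¬U) = ¬T = F
¬(R → ¬U) ↔ P = F ↔ F = T
¬S = ¬F = T
(¬(R → ¬U) ↔ P) ↔ ¬S = T ↔ T = T
Thus S1 is true.

S2: In symbols: ((¬Q → ¬R) → (P ↔ U)) ⊕ S

¬Q = ¬T = F
¬R = ¬F = T
¬Q → ¬R = F → T = T
P ↔ U = F ↔ T = F
(¬Q → ¬R) → (P ↔ U) = T → F = F
((¬Q → ¬R) → (P ↔ U)) ⊕ S = F ⊕ F = F
So S2 is false.

S1 T; S2 F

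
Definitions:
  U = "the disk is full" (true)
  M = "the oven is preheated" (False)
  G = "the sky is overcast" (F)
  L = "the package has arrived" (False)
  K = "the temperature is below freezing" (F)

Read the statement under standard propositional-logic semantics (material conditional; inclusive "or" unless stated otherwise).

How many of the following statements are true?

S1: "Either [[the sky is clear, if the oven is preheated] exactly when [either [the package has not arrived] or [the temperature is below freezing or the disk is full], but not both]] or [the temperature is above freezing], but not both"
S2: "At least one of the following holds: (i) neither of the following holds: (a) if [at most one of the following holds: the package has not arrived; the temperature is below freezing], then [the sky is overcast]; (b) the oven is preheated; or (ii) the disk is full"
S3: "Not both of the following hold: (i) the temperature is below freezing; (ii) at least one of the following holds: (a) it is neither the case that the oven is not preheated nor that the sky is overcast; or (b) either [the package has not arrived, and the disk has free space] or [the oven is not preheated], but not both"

S1: In symbols: ((M -> ~G) <-> (~L xor (K | U))) xor ~K

~G = ~F = T
M -> ~G = F -> T = T
~L = ~F = T
K | U = F | T = T
~L xor (K | U) = T xor T = F
(M -> ~G) <-> (~L xor (K | U)) = T <-> F = F
~K = ~F = T
((M -> ~G) <-> (~L xor (K | U))) xor ~K = F xor T = T
Thus S1 is true.

S2: Parsed as (((~L nand K) -> G) nor M) | U

~L = ~F = T
~L nand K = T nand F = T
(~L nand K) -> G = T -> F = F
((~L nand K) -> G) nor M = F nor F = T
(((~L nand K) -> G) nor M) | U = T | T = T
Hence S2 is true.

S3: Parsed as K nand ((~M nor G) | ((~L & ~U) xor ~M))

~M = ~F = T
~M nor G = T nor F = F
~L = ~F = T
~U = ~T = F
~L & ~U = T & F = F
~M = ~F = T
(~L & ~U) xor ~M = F xor T = T
(~M nor G) | ((~L & ~U) xor ~M) = F | T = T
K nand ((~M nor G) | ((~L & ~U) xor ~M)) = F nand T = T
Hence S3 is true.

True statements: 3 (S1, S2, S3).

3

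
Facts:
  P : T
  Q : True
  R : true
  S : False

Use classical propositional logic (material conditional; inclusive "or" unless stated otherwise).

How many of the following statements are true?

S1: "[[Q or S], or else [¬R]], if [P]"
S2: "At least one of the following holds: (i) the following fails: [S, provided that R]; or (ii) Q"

S1: This is P -> ((Q | S) | ~R).

Q | S = T | F = T
~R = ~T = F
(Q | S) | ~R = T | F = T
P -> ((Q | S) | ~R) = T -> T = T
Thus S1 is true.

S2: Formalization: ~(R -> S) | Q

R -> S = T -> F = F
~(R -> S) = ~F = T
~(R -> S) | Q = T | T = T
Hence S2 is true.

Count: 2.

2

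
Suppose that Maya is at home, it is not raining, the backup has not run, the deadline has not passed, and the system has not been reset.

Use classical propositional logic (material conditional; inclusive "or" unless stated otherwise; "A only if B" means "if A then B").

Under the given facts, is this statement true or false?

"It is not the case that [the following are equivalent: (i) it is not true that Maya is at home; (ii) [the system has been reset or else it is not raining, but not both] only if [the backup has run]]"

Let R = "Maya is at home" (T), H = "the system has been reset" (F), W = "it is raining" (F), D = "the backup has run" (F).
Parsed as ~(~R <-> ((H xor ~W) -> D))

~R = ~T = F
~W = ~F = T
H xor ~W = F xor T = T
(H xor ~W) -> D = T -> F = F
~R <-> ((H xor ~W) -> D) = F <-> F = T
~(~R <-> ((H xor ~W) -> D)) = ~T = F

The statement is false.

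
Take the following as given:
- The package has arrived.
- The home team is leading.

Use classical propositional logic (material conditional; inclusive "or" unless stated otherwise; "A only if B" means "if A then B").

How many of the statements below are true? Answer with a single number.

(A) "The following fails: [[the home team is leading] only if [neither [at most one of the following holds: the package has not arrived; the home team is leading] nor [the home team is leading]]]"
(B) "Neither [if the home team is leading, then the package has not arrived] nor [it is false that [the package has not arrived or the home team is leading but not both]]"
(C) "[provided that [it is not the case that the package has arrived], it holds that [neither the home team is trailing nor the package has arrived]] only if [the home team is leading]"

Let Q = "the home team is leading" (T), P = "the package has arrived" (T).

(A): In symbols: ¬(Q → ((¬P ↑ Q) ↓ Q))

¬P = ¬T = F
¬P ↑ Q = F ↑ T = T
(¬P ↑ Q) ↓ Q = T ↓ T = F
Q → ((¬P ↑ Q) ↓ Q) = T → F = F
¬(Q → ((¬P ↑ Q) ↓ Q)) = ¬F = T
Thus (A) is true.

(B): This is (Q → ¬P) ↓ ¬(¬P ⊕ Q).

¬P = ¬T = F
Q → ¬P = T → F = F
¬P = ¬T = F
¬P ⊕ Q = F ⊕ T = T
¬(¬P ⊕ Q) = ¬T = F
(Q → ¬P) ↓ ¬(¬P ⊕ Q) = F ↓ F = T
Hence (B) is true.

(C): Formalization: (¬P → (¬Q ↓ P)) → Q

¬P = ¬T = F
¬Q = ¬T = F
¬Q ↓ P = F ↓ T = F
¬P → (¬Q ↓ P) = F → F = T
(¬P → (¬Q ↓ P)) → Q = T → T = T
Thus (C) is true.

True statements: 3 ((A), (B), (C)).

3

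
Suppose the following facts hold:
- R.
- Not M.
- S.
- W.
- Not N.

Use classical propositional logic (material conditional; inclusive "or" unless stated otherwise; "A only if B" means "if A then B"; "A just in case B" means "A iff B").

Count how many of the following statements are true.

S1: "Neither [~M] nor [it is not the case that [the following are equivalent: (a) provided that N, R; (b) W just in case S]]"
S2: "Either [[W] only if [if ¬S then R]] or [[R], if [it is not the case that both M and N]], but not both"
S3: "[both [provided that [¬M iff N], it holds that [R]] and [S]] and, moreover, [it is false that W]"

0

S1: In symbols: ~M nor ~((N -> R) <-> (W <-> S))

~M = ~F = T
N -> R = F -> T = T
W <-> S = T <-> T = T
(N -> R) <-> (W <-> S) = T <-> T = T
~((N -> R) <-> (W <-> S)) = ~T = F
~M nor ~((N -> R) <-> (W <-> S)) = T nor F = F
So S1 is false.

S2: Formalization: (W -> (~S -> R)) xor ((M nand N) -> R)

~S = ~T = F
~S -> R = F -> T = T
W -> (~S -> R) = T -> T = T
M nand N = F nand F = T
(M nand N) -> R = T -> T = T
(W -> (~S -> R)) xor ((M nand N) -> R) = T xor T = F
Hence S2 is false.

S3: Parsed as (((~M <-> N) -> R) & S) & ~W

~M = ~F = T
~M <-> N = T <-> F = F
(~M <-> N) -> R = F -> T = T
((~M <-> N) -> R) & S = T & T = T
~W = ~T = F
(((~M <-> N) -> R) & S) & ~W = T & F = F
So S3 is false.

Count: 0.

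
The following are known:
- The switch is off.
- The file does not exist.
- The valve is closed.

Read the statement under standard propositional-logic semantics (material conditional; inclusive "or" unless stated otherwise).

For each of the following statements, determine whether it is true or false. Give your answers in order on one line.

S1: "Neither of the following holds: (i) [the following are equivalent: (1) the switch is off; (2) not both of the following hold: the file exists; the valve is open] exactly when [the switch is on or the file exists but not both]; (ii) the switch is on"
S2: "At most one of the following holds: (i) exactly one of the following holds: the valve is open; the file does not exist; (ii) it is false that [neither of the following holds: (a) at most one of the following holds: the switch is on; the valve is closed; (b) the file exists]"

Let P = "the switch is on" (F), Q = "the file exists" (F), R = "the valve is open" (F).

S1: Formalization: ((~P <-> (Q nand R)) <-> (P xor Q)) nor P

~P = ~F = T
Q nand R = F nand F = T
~P <-> (Q nand R) = T <-> T = T
P xor Q = F xor F = F
(~P <-> (Q nand R)) <-> (P xor Q) = T <-> F = F
((~P <-> (Q nand R)) <-> (P xor Q)) nor P = F nor F = T
Thus S1 is true.

S2: This is (R xor ~Q) nand ~((P nand ~R) nor Q).

~Q = ~F = T
R xor ~Q = F xor T = T
~R = ~F = T
P nand ~R = F nand T = T
(P nand ~R) nor Q = T nor F = F
~((P nand ~R) nor Q) = ~F = T
(R xor ~Q) nand ~((P nand ~R) nor Q) = T nand T = F
So S2 is false.

S1 true; S2 false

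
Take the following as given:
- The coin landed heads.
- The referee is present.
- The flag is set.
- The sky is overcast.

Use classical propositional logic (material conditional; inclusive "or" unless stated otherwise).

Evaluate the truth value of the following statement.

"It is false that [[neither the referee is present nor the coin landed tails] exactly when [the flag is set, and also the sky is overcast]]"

True

Let Q = "the referee is present" (T), P = "the coin landed heads" (T), R = "the flag is set" (T), S = "the sky is overcast" (T).
Formalization: ~((Q nor ~P) <-> (R & S))

~P = ~T = F
Q nor ~P = T nor F = F
R & S = T & T = T
(Q nor ~P) <-> (R & S) = F <-> T = F
~((Q nor ~P) <-> (R & S)) = ~F = T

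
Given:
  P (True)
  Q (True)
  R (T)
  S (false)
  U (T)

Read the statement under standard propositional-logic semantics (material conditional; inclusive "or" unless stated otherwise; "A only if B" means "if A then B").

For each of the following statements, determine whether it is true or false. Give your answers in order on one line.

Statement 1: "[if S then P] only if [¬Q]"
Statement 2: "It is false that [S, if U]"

Statement 1: Formalization: (S -> P) -> ~Q

S -> P = F -> T = T
~Q = ~T = F
(S -> P) -> ~Q = T -> F = F
Thus Statement 1 is false.

Statement 2: Formalization: ~(U -> S)

U -> S = T -> F = F
~(U -> S) = ~F = T
Thus Statement 2 is true.

Statement 1 False; Statement 2 True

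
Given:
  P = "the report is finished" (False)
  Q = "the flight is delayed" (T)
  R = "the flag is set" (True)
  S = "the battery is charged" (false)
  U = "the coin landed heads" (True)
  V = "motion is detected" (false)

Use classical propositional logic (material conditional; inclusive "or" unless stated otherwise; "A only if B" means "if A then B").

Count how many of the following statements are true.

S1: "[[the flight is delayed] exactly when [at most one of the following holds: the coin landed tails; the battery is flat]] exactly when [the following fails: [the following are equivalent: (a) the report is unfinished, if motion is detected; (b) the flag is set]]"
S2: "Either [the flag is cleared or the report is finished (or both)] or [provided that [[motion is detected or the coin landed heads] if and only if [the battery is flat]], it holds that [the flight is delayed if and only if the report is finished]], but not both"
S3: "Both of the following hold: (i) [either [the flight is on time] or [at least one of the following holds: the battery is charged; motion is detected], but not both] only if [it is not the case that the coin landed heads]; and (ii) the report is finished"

0

S1: In symbols: (Q <-> (~U nand ~S)) <-> ~((V -> ~P) <-> R)

~U = ~T = F
~S = ~F = T
~U nand ~S = F nand T = T
Q <-> (~U nand ~S) = T <-> T = T
~P = ~F = T
V -> ~P = F -> T = T
(V -> ~P) <-> R = T <-> T = T
~((V -> ~P) <-> R) = ~T = F
(Q <-> (~U nand ~S)) <-> ~((V -> ~P) <-> R) = T <-> F = F
Hence S1 is false.

S2: In symbols: (~R | P) xor (((V | U) <-> ~S) -> (Q <-> P))

~R = ~T = F
~R | P = F | F = F
V | U = F | T = T
~S = ~F = T
(V | U) <-> ~S = T <-> T = T
Q <-> P = T <-> F = F
((V | U) <-> ~S) -> (Q <-> P) = T -> F = F
(~R | P) xor (((V | U) <-> ~S) -> (Q <-> P)) = F xor F = F
So S2 is false.

S3: Formalization: ((~Q xor (S | V)) -> ~U) & P

~Q = ~T = F
S | V = F | F = F
~Q xor (S | V) = F xor F = F
~U = ~T = F
(~Q xor (S | V)) -> ~U = F -> F = T
((~Q xor (S | V)) -> ~U) & P = T & F = F
Thus S3 is false.

True statements: 0 (none).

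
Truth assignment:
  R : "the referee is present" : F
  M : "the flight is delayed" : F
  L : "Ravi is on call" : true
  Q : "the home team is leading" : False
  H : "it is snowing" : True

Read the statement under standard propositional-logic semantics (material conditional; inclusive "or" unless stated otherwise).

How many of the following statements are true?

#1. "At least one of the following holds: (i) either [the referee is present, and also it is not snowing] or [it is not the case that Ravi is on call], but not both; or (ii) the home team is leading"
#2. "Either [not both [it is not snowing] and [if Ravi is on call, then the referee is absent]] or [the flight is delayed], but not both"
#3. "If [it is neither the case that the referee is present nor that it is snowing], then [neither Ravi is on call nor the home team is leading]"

#1: Formalization: ((R ∧ ¬H) ⊕ ¬L) ∨ Q

¬H = ¬T = F
R ∧ ¬H = F ∧ F = F
¬L = ¬T = F
(R ∧ ¬H) ⊕ ¬L = F ⊕ F = F
((R ∧ ¬H) ⊕ ¬L) ∨ Q = F ∨ F = F
Hence #1 is false.

#2: Parsed as (¬H ↑ (L → ¬R)) ⊕ M

¬H = ¬T = F
¬R = ¬F = T
L → ¬R = T → T = T
¬H ↑ (L → ¬R) = F ↑ T = T
(¬H ↑ (L → ¬R)) ⊕ M = T ⊕ F = T
Thus #2 is true.

#3: Formalization: (R ↓ H) → (L ↓ Q)

R ↓ H = F ↓ T = F
L ↓ Q = T ↓ F = F
(R ↓ H) → (L ↓ Q) = F → F = T
So #3 is true.

Count: 2.

2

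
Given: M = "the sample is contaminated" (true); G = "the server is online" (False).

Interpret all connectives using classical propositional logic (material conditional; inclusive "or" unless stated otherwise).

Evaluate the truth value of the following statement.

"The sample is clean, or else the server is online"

The statement is false.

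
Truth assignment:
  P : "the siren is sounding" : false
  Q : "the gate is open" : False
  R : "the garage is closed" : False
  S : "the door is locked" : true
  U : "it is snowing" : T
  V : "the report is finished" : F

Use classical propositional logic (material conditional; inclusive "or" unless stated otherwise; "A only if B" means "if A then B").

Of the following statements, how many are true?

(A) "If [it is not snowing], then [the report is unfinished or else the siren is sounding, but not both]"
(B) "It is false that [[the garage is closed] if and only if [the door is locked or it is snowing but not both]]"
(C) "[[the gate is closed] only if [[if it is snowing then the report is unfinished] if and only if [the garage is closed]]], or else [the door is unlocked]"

1

(A): In symbols: ~U -> (~V xor P)

~U = ~T = F
~V = ~F = T
~V xor P = T xor F = T
~U -> (~V xor P) = F -> T = T
So (A) is true.

(B): Parsed as ~(R <-> (S xor U))

S xor U = T xor T = F
R <-> (S xor U) = F <-> F = T
~(R <-> (S xor U)) = ~T = F
So (B) is false.

(C): Formalization: (~Q -> ((U -> ~V) <-> R)) | ~S

~Q = ~F = T
~V = ~F = T
U -> ~V = T -> T = T
(U -> ~V) <-> R = T <-> F = F
~Q -> ((U -> ~V) <-> R) = T -> F = F
~S = ~T = F
(~Q -> ((U -> ~V) <-> R)) | ~S = F | F = F
Thus (C) is false.

True statements: 1.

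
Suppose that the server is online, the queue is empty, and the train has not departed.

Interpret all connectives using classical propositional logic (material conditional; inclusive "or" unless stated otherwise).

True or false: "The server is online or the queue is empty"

True

Let P = "the server is online" (True), Q = "the queue is empty" (True).
Parsed as P or Q

P or Q = True or True = True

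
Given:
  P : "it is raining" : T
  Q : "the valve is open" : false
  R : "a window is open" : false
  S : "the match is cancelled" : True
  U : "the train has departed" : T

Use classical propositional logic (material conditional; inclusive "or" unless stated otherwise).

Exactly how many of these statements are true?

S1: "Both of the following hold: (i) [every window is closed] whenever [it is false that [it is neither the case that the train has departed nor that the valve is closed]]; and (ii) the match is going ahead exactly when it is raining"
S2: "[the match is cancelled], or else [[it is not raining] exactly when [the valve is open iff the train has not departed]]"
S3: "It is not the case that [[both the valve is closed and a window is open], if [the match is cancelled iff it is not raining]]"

1

S1: Formalization: (¬(U ↓ ¬Q) → ¬R) ∧ (¬S ↔ P)

¬Q = ¬F = T
U ↓ ¬Q = T ↓ T = F
¬(U ↓ ¬Q) = ¬F = T
¬R = ¬F = T
¬(U ↓ ¬Q) → ¬R = T → T = T
¬S = ¬T = F
¬S ↔ P = F ↔ T = F
(¬(U ↓ ¬Q) → ¬R) ∧ (¬S ↔ P) = T ∧ F = F
So S1 is false.

S2: Formalization: S ∨ (¬P ↔ (Q ↔ ¬U))

¬P = ¬T = F
¬U = ¬T = F
Q ↔ ¬U = F ↔ F = T
¬P ↔ (Q ↔ ¬U) = F ↔ T = F
S ∨ (¬P ↔ (Q ↔ ¬U)) = T ∨ F = T
Thus S2 is true.

S3: Formalization: ¬((S ↔ ¬P) → (¬Q ∧ R))

¬P = ¬T = F
S ↔ ¬P = T ↔ F = F
¬Q = ¬F = T
¬Q ∧ R = T ∧ F = F
(S ↔ ¬P) → (¬Q ∧ R) = F → F = T
¬((S ↔ ¬P) → (¬Q ∧ R)) = ¬T = F
Hence S3 is false.

Count: 1.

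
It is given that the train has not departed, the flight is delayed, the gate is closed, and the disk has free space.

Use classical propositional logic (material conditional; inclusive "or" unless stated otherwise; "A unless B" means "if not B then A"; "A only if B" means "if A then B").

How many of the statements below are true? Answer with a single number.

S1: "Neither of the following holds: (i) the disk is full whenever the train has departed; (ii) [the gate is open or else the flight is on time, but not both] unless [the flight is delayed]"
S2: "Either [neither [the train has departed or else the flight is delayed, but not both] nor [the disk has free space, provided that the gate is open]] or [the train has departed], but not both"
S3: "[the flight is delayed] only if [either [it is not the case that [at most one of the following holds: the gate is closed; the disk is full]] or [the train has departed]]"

Let P = "the train has departed" (False), S = "the disk is full" (False), R = "the gate is open" (False), Q = "the flight is delayed" (True).

S1: In symbols: (P -> S) nor ((R xor not Q) or Q)

P -> S = False -> False = True
not Q = not True = False
R xor not Q = False xor False = False
(R xor not Q) or Q = False or True = True
(P -> S) nor ((R xor not Q) or Q) = True nor True = False
Thus S1 is false.

S2: In symbols: ((P xor Q) nor (R -> not S)) xor P

P xor Q = False xor True = True
not S = not False = True
R -> not S = False -> True = True
(P xor Q) nor (R -> not S) = True nor True = False
((P xor Q) nor (R -> not S)) xor P = False xor False = False
So S2 is false.

S3: This is Q -> (not (not R nand S) or P).

not R = not False = True
not R nand S = True nand False = True
not (not R nand S) = not True = False
not (not R nand S) or P = False or False = False
Q -> (not (not R nand S) or P) = True -> False = False
So S3 is false.

True statements: 0 (none).

0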